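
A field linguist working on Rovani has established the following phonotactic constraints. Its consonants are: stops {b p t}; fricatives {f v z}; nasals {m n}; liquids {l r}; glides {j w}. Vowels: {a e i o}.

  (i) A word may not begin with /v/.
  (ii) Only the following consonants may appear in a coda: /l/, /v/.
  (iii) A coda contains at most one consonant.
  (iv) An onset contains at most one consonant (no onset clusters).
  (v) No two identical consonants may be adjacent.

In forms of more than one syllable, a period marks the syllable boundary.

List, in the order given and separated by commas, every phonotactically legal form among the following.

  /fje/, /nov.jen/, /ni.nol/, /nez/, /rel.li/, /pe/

/ni.nol/, /pe/

/fje/ — violates constraint (iv): syllable 1 onset /fj/ has 2 consonants (> 1) → phonotactically illegal
/nov.jen/ — violates constraint (ii): syllable 2 coda contains /n/, which is not a licensed coda consonant → phonotactically illegal
/ni.nol/ — σ1 onset /n/, coda /∅/ ok; σ2 onset /n/, coda /l/ ok → phonotactically legal
/nez/ — violates constraint (ii): syllable 1 coda contains /z/, which is not a licensed coda consonant → phonotactically illegal
/rel.li/ — violates constraint (v): adjacent identical consonants /ll/ → phonotactically illegal
/pe/ — σ1 onset /p/, coda /∅/ ok → phonotactically legal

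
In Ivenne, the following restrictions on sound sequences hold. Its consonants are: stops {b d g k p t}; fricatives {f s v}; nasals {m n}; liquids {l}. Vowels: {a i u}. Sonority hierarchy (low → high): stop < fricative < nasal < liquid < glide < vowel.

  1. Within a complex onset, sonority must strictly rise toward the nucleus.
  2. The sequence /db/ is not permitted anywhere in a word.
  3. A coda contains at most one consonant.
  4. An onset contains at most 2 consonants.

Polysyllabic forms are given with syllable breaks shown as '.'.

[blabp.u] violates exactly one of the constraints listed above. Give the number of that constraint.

[blabp.u]: syllable 1 coda /bp/ has 2 consonants (> 1).
This is a violation of constraint 3: "A coda contains at most one consonant."
The remaining constraints (1, 2, 4) are satisfied.

3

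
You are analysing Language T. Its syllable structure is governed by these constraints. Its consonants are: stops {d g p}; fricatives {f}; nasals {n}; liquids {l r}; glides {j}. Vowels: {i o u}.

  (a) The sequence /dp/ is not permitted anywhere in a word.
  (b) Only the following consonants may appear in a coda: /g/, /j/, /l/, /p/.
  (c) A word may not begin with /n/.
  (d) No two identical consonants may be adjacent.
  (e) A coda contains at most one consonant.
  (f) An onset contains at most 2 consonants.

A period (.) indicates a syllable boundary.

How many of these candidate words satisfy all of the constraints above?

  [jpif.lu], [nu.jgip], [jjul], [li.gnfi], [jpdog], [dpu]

0

[jpif.lu] — violates constraint (b): syllable 1 coda contains /f/, which is not a licensed coda consonant → illicit
[nu.jgip] — violates constraint (c): word begins with /n/ → illicit
[jjul] — violates constraint (d): adjacent identical consonants /jj/ → illicit
[li.gnfi] — violates constraint (f): syllable 2 onset /gnf/ has 3 consonants (> 2) → illicit
[jpdog] — violates constraint (f): syllable 1 onset /jpd/ has 3 consonants (> 2) → illicit
[dpu] — violates constraint (a): contains banned sequence /dp/ → illicit
No form is licit → 0.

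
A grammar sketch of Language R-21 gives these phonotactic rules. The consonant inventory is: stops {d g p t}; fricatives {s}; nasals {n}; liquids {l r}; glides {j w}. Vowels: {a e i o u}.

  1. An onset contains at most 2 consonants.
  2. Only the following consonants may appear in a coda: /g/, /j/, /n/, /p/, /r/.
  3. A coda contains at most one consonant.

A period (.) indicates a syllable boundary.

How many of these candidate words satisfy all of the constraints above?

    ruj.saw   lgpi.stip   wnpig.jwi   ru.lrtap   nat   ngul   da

ruj.saw — violates constraint 2: syllable 2 coda contains /w/, which is not a licensed coda consonant → illicit
lgpi.stip — violates constraint 1: syllable 1 onset /lgp/ has 3 consonants (> 2) → illicit
wnpig.jwi — violates constraint 1: syllable 1 onset /wnp/ has 3 consonants (> 2) → illicit
ru.lrtap — violates constraint 1: syllable 2 onset /lrt/ has 3 consonants (> 2) → illicit
nat — violates constraint 2: syllable 1 coda contains /t/, which is not a licensed coda consonant → illicit
ngul — violates constraint 2: syllable 1 coda contains /l/, which is not a licensed coda consonant → illicit
da — σ1 onset /d/, coda /∅/ ok → licit
Licit: da → 1.

1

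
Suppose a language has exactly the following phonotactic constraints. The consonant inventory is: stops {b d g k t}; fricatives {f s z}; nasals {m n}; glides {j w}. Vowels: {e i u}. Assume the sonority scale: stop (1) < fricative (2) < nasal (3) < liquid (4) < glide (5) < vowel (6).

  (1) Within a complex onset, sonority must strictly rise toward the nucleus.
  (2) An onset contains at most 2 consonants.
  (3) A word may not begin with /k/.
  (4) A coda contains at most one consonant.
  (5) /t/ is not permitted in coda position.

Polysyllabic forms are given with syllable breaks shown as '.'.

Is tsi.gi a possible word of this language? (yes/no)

tsi.gi — σ1 onset /ts/ (1→2 rises), coda /∅/ ok; σ2 onset /g/, coda /∅/ ok → phonotactically legal

yes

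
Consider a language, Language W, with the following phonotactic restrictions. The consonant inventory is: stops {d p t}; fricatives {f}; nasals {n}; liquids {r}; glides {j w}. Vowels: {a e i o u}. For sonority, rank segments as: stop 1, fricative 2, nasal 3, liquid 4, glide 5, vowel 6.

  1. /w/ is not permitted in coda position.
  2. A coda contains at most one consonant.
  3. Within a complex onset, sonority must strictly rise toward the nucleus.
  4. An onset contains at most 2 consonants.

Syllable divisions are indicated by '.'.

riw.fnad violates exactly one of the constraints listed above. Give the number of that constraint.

riw.fnad: syllable 1 coda contains /w/.
This is a violation of constraint 1: "/w/ is not permitted in coda position."
The remaining constraints (2, 3, 4) are satisfied.

1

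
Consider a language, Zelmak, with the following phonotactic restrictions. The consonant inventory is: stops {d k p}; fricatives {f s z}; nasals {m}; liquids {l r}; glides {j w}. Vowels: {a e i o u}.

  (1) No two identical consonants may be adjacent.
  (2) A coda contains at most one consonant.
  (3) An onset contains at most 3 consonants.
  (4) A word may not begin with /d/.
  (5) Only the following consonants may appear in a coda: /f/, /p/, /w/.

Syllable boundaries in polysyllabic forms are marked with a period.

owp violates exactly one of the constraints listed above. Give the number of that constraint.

owp: syllable 1 coda /wp/ has 2 consonants (> 1).
This is a violation of constraint 2: "A coda contains at most one consonant."
The remaining constraints (1, 3, 4, 5) are satisfied.

2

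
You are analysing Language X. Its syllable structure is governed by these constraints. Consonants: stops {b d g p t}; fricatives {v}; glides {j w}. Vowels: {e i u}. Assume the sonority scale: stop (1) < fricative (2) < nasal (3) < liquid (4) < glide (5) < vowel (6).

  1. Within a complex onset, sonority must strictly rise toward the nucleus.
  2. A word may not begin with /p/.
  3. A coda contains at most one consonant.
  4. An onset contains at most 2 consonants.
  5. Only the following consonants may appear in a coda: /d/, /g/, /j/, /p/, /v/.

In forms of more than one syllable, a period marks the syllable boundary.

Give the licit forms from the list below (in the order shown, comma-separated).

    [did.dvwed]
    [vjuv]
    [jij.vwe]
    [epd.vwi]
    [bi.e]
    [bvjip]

[vjuv], [jij.vwe], [bi.e]

[did.dvwed] — violates constraint 4: syllable 2 onset /dvw/ has 3 consonants (> 2) → illicit
[vjuv] — σ1 onset /vj/ (2→5 rises), coda /v/ ok → licit
[jij.vwe] — σ1 onset /j/, coda /j/ ok; σ2 onset /vw/ (2→5 rises), coda /∅/ ok → licit
[epd.vwi] — violates constraint 3: syllable 1 coda /pd/ has 2 consonants (> 1) → illicit
[bi.e] — σ1 onset /b/, coda /∅/ ok; σ2 onset /∅/, coda /∅/ ok → licit
[bvjip] — violates constraint 4: syllable 1 onset /bvj/ has 3 consonants (> 2) → illicit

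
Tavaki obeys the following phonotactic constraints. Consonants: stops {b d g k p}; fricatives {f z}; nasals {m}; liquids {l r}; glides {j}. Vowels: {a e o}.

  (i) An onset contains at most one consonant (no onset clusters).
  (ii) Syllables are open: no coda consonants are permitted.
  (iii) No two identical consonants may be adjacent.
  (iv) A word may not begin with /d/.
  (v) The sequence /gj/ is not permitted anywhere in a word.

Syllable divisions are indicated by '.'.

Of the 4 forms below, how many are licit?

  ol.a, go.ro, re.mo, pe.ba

3

ol.a — violates constraint (ii): syllable 1 coda /l/ has 1 consonant (> 0) → illicit
go.ro — σ1 onset /g/, coda /∅/ ok; σ2 onset /r/, coda /∅/ ok → licit
re.mo — σ1 onset /r/, coda /∅/ ok; σ2 onset /m/, coda /∅/ ok → licit
pe.ba — σ1 onset /p/, coda /∅/ ok; σ2 onset /b/, coda /∅/ ok → licit
Licit: go.ro, re.mo, pe.ba → 3.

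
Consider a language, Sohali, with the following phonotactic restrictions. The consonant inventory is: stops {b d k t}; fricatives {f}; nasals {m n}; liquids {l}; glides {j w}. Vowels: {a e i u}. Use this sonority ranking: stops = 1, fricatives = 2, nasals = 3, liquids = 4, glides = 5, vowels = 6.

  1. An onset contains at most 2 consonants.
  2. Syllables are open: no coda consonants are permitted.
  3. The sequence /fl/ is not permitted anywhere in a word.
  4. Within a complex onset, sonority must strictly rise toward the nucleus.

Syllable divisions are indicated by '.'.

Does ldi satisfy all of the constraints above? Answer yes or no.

ldi — violates constraint 4: syllable 1 onset /ld/: /l/ (liquid, 4) → /d/ (stop, 1) does not rise → not permitted

no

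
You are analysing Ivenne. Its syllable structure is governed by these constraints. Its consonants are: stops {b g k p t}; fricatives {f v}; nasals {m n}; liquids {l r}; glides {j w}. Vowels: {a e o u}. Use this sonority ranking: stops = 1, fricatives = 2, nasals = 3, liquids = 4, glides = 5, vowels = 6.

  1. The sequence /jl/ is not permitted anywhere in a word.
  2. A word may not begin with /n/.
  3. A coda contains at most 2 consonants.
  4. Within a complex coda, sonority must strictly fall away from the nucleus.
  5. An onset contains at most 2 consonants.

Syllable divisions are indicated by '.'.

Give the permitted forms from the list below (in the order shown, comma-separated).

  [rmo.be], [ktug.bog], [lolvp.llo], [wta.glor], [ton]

[rmo.be], [ktug.bog], [wta.glor], [ton]

[rmo.be] — σ1 onset /rm/ (2C), coda /∅/ ok; σ2 onset /b/, coda /∅/ ok → permitted
[ktug.bog] — σ1 onset /kt/ (2C), coda /g/ ok; σ2 onset /b/, coda /g/ ok → permitted
[lolvp.llo] — violates constraint 3: syllable 1 coda /lvp/ has 3 consonants (> 2) → not permitted
[wta.glor] — σ1 onset /wt/ (2C), coda /∅/ ok; σ2 onset /gl/ (2C), coda /r/ ok → permitted
[ton] — σ1 onset /t/, coda /n/ ok → permitted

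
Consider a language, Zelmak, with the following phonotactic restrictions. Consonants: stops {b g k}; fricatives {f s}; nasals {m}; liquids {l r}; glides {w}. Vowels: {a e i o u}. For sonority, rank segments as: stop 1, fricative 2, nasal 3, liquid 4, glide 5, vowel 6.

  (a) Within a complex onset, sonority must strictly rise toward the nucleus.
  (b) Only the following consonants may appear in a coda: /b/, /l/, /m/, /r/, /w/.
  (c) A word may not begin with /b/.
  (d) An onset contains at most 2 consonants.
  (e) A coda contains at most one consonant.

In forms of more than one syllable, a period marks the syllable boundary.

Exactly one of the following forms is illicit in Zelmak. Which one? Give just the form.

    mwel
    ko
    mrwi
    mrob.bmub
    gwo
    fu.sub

mrwi

mwel — σ1 onset /mw/ (3→5 rises), coda /l/ ok → licit
ko — σ1 onset /k/, coda /∅/ ok → licit
mrwi — violates constraint (d): syllable 1 onset /mrw/ has 3 consonants (> 2) → illicit
mrob.bmub — σ1 onset /mr/ (3→4 rises), coda /b/ ok; σ2 onset /bm/ (1→3 rises), coda /b/ ok → licit
gwo — σ1 onset /gw/ (1→5 rises), coda /∅/ ok → licit
fu.sub — σ1 onset /f/, coda /∅/ ok; σ2 onset /s/, coda /b/ ok → licit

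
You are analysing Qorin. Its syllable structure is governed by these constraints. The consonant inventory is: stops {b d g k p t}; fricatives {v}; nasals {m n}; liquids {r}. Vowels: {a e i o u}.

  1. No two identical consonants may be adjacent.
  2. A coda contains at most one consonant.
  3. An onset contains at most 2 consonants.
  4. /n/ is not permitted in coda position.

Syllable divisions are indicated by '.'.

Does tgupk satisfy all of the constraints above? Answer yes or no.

no

tgupk — violates constraint 2: syllable 1 coda /pk/ has 2 consonants (> 1) → not permitted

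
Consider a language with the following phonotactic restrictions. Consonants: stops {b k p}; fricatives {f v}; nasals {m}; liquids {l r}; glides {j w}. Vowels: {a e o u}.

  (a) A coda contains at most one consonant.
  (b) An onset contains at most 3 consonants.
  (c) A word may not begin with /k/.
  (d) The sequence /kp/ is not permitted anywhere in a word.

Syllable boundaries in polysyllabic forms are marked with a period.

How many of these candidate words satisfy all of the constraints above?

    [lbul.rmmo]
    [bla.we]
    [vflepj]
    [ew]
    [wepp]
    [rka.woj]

4

[lbul.rmmo] — σ1 onset /lb/ (2C), coda /l/ ok; σ2 onset /rmm/ (3C), coda /∅/ ok → licit
[bla.we] — σ1 onset /bl/ (2C), coda /∅/ ok; σ2 onset /w/, coda /∅/ ok → licit
[vflepj] — violates constraint (a): syllable 1 coda /pj/ has 2 consonants (> 1) → illicit
[ew] — σ1 onset /∅/, coda /w/ ok → licit
[wepp] — violates constraint (a): syllable 1 coda /pp/ has 2 consonants (> 1) → illicit
[rka.woj] — σ1 onset /rk/ (2C), coda /∅/ ok; σ2 onset /w/, coda /j/ ok → licit
Licit: [lbul.rmmo], [bla.we], [ew], [rka.woj] → 4.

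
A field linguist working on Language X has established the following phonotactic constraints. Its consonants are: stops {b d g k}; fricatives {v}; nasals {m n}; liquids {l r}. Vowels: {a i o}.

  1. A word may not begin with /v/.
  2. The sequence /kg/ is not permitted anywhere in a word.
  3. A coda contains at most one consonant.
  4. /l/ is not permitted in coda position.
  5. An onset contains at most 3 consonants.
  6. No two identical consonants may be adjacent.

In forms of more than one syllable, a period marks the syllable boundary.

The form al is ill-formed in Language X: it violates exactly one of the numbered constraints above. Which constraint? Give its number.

al: syllable 1 coda contains /l/.
This is a violation of constraint 4: "/l/ is not permitted in coda position."
The remaining constraints (1, 2, 3, 5, 6) are satisfied.

4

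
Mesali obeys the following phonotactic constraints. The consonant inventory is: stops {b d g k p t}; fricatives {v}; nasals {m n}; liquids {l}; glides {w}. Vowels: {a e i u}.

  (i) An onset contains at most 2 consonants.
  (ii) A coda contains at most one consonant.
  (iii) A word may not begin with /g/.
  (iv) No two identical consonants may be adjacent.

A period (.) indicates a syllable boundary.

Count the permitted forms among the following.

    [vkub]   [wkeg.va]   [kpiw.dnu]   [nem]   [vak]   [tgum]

[vkub] — σ1 onset /vk/ (2C), coda /b/ ok → permitted
[wkeg.va] — σ1 onset /wk/ (2C), coda /g/ ok; σ2 onset /v/, coda /∅/ ok → permitted
[kpiw.dnu] — σ1 onset /kp/ (2C), coda /w/ ok; σ2 onset /dn/ (2C), coda /∅/ ok → permitted
[nem] — σ1 onset /n/, coda /m/ ok → permitted
[vak] — σ1 onset /v/, coda /k/ ok → permitted
[tgum] — σ1 onset /tg/ (2C), coda /m/ ok → permitted
Permitted: [vkub], [wkeg.va], [kpiw.dnu], [nem], [vak], [tgum] → 6.

6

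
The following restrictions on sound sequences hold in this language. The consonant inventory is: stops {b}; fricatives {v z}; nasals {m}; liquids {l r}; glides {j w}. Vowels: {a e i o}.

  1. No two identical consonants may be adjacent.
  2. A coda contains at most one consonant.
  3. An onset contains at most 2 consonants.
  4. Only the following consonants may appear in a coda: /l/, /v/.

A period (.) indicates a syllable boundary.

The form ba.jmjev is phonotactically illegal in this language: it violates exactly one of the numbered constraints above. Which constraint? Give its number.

ba.jmjev: syllable 2 onset /jmj/ has 3 consonants (> 2).
This is a violation of constraint 3: "An onset contains at most 2 consonants."
The remaining constraints (1, 2, 4) are satisfied.

3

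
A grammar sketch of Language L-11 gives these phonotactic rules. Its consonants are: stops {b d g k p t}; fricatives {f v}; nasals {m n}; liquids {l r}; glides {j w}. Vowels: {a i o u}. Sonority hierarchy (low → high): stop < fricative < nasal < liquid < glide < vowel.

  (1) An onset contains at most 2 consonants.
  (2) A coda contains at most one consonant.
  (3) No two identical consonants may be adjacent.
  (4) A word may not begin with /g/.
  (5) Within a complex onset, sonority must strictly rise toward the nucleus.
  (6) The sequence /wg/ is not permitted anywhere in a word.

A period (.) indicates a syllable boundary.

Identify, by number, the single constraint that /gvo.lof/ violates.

4

/gvo.lof/: word begins with /g/.
This is a violation of constraint 4: "A word may not begin with /g/."
The remaining constraints (1, 2, 3, 5, 6) are satisfied.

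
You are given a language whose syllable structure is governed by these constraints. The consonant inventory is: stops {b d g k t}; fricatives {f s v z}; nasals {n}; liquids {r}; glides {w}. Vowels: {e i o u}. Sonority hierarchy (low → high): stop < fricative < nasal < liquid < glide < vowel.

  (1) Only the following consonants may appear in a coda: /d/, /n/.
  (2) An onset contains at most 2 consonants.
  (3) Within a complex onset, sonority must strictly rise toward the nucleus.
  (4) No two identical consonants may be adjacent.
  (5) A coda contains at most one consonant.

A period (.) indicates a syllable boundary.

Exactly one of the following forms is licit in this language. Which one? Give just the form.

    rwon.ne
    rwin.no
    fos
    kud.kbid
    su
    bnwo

su

rwon.ne — violates constraint 4: adjacent identical consonants /nn/ → illicit
rwin.no — violates constraint 4: adjacent identical consonants /nn/ → illicit
fos — violates constraint 1: syllable 1 coda contains /s/, which is not a licensed coda consonant → illicit
kud.kbid — violates constraint 3: syllable 2 onset /kb/: /k/ (stop, 1) → /b/ (stop, 1) does not rise → illicit
su — σ1 onset /s/, coda /∅/ ok → licit
bnwo — violates constraint 2: syllable 1 onset /bnw/ has 3 consonants (> 2) → illicit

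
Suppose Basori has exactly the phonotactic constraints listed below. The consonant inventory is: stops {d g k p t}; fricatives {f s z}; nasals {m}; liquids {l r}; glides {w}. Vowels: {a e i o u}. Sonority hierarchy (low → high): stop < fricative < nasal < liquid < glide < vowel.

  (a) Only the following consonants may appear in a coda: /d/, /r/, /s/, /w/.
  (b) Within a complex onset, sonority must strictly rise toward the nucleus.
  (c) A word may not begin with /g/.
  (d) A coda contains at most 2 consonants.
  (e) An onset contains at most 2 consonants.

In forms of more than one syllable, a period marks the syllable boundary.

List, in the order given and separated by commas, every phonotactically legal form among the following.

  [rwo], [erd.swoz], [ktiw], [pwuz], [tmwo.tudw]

[rwo] — σ1 onset /rw/ (4→5 rises), coda /∅/ ok → phonotactically legal
[erd.swoz] — violates constraint (a): syllable 2 coda contains /z/, which is not a licensed coda consonant → phonotactically illegal
[ktiw] — violates constraint (b): syllable 1 onset /kt/: /k/ (stop, 1) → /t/ (stop, 1) does not rise → phonotactically illegal
[pwuz] — violates constraint (a): syllable 1 coda contains /z/, which is not a licensed coda consonant → phonotactically illegal
[tmwo.tudw] — violates constraint (e): syllable 1 onset /tmw/ has 3 consonants (> 2) → phonotactically illegal

[rwo]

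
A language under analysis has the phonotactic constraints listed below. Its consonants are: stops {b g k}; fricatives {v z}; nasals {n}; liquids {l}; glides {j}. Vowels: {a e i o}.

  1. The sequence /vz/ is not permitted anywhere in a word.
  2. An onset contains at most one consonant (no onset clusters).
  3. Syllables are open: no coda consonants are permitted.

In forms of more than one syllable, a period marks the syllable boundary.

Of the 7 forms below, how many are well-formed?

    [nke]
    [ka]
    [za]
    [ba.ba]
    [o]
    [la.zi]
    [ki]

[nke] — violates constraint 2: syllable 1 onset /nk/ has 2 consonants (> 1) → ill-formed
[ka] — σ1 onset /k/, coda /∅/ ok → well-formed
[za] — σ1 onset /z/, coda /∅/ ok → well-formed
[ba.ba] — σ1 onset /b/, coda /∅/ ok; σ2 onset /b/, coda /∅/ ok → well-formed
[o] — σ1 onset /∅/, coda /∅/ ok → well-formed
[la.zi] — σ1 onset /l/, coda /∅/ ok; σ2 onset /z/, coda /∅/ ok → well-formed
[ki] — σ1 onset /k/, coda /∅/ ok → well-formed
Well-formed: [ka], [za], [ba.ba], [o], [la.zi], [ki] → 6.

6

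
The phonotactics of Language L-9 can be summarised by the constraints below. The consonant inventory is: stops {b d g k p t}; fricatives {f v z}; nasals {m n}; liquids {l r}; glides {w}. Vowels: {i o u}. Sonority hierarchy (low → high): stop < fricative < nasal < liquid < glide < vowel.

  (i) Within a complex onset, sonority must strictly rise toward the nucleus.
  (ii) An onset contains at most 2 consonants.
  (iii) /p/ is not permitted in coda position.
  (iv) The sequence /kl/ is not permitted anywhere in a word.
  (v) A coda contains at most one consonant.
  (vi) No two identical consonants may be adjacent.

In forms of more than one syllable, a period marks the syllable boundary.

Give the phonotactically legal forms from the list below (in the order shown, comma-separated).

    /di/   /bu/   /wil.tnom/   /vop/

/di/, /bu/, /wil.tnom/

/di/ — σ1 onset /d/, coda /∅/ ok → phonotactically legal
/bu/ — σ1 onset /b/, coda /∅/ ok → phonotactically legal
/wil.tnom/ — σ1 onset /w/, coda /l/ ok; σ2 onset /tn/ (1→3 rises), coda /m/ ok → phonotactically legal
/vop/ — violates constraint (iii): syllable 1 coda contains /p/ → phonotactically illegal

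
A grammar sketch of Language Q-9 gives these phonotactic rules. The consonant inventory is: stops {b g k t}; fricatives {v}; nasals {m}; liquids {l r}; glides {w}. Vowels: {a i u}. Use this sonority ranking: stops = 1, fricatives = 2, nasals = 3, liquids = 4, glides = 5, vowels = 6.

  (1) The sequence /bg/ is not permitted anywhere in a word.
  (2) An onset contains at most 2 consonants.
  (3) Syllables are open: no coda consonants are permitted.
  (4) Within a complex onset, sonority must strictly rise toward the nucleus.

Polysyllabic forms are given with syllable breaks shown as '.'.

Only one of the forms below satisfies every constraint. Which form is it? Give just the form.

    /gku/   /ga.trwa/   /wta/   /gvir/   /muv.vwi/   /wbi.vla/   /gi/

/gku/ — violates constraint 4: syllable 1 onset /gk/: /g/ (stop, 1) → /k/ (stop, 1) does not rise → illicit
/ga.trwa/ — violates constraint 2: syllable 2 onset /trw/ has 3 consonants (> 2) → illicit
/wta/ — violates constraint 4: syllable 1 onset /wt/: /w/ (glide, 5) → /t/ (stop, 1) does not rise → illicit
/gvir/ — violates constraint 3: syllable 1 coda /r/ has 1 consonant (> 0) → illicit
/muv.vwi/ — violates constraint 3: syllable 1 coda /v/ has 1 consonant (> 0) → illicit
/wbi.vla/ — violates constraint 4: syllable 1 onset /wb/: /w/ (glide, 5) → /b/ (stop, 1) does not rise → illicit
/gi/ — σ1 onset /g/, coda /∅/ ok → licit

/gi/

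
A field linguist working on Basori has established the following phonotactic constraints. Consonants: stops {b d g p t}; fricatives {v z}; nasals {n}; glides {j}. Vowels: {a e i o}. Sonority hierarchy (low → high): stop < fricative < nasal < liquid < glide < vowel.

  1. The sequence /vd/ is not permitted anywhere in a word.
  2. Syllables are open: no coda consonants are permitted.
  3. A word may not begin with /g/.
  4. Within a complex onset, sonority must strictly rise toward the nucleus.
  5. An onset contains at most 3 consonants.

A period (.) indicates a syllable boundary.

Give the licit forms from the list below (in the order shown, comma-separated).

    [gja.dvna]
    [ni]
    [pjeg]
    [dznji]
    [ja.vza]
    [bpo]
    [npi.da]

[ni]

[gja.dvna] — violates constraint 3: word begins with /g/ → illicit
[ni] — σ1 onset /n/, coda /∅/ ok → licit
[pjeg] — violates constraint 2: syllable 1 coda /g/ has 1 consonant (> 0) → illicit
[dznji] — violates constraint 5: syllable 1 onset /dznj/ has 4 consonants (> 3) → illicit
[ja.vza] — violates constraint 4: syllable 2 onset /vz/: /v/ (fricative, 2) → /z/ (fricative, 2) does not rise → illicit
[bpo] — violates constraint 4: syllable 1 onset /bp/: /b/ (stop, 1) → /p/ (stop, 1) does not rise → illicit
[npi.da] — violates constraint 4: syllable 1 onset /np/: /n/ (nasal, 3) → /p/ (stop, 1) does not rise → illicit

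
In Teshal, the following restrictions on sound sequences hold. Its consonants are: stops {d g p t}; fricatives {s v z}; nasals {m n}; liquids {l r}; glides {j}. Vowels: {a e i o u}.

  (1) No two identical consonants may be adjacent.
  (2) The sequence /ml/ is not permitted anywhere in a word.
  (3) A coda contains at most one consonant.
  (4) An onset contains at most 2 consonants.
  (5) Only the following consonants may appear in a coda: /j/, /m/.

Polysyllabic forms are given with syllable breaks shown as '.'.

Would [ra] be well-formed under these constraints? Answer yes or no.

[ra] — σ1 onset /r/, coda /∅/ ok → well-formed

yes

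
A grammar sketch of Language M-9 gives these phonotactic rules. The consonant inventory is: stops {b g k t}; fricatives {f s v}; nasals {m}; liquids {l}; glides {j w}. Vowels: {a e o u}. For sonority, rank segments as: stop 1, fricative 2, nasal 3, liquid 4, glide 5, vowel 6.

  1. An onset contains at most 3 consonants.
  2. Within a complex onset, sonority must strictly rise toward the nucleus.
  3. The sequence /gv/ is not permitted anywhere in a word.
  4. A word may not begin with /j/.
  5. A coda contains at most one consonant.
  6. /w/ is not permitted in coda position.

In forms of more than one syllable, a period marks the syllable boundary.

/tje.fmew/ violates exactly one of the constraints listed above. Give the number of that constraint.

/tje.fmew/: syllable 2 coda contains /w/.
This is a violation of constraint 6: "/w/ is not permitted in coda position."
The remaining constraints (1, 2, 3, 4, 5) are satisfied.

6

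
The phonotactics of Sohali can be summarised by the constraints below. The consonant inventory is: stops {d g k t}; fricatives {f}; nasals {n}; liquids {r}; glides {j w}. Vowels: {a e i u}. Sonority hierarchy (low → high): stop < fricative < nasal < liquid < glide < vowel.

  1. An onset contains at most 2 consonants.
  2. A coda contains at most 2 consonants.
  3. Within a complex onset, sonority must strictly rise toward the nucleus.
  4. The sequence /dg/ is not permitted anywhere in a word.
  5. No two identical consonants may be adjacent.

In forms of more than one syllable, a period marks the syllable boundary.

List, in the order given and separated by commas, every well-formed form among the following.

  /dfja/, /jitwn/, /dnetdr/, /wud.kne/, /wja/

/wud.kne/

/dfja/ — violates constraint 1: syllable 1 onset /dfj/ has 3 consonants (> 2) → ill-formed
/jitwn/ — violates constraint 2: syllable 1 coda /twn/ has 3 consonants (> 2) → ill-formed
/dnetdr/ — violates constraint 2: syllable 1 coda /tdr/ has 3 consonants (> 2) → ill-formed
/wud.kne/ — σ1 onset /w/, coda /d/ ok; σ2 onset /kn/ (1→3 rises), coda /∅/ ok → well-formed
/wja/ — violates constraint 3: syllable 1 onset /wj/: /w/ (glide, 5) → /j/ (glide, 5) does not rise → ill-formed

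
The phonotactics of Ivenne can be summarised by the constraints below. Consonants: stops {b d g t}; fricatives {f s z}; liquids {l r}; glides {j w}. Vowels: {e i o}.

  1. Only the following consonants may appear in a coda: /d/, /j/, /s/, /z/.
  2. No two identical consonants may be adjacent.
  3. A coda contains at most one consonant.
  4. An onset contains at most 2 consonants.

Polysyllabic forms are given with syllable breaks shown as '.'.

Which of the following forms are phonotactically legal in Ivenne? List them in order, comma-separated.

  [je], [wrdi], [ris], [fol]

[je], [ris]

[je] — σ1 onset /j/, coda /∅/ ok → phonotactically legal
[wrdi] — violates constraint 4: syllable 1 onset /wrd/ has 3 consonants (> 2) → phonotactically illegal
[ris] — σ1 onset /r/, coda /s/ ok → phonotactically legal
[fol] — violates constraint 1: syllable 1 coda contains /l/, which is not a licensed coda consonant → phonotactically illegal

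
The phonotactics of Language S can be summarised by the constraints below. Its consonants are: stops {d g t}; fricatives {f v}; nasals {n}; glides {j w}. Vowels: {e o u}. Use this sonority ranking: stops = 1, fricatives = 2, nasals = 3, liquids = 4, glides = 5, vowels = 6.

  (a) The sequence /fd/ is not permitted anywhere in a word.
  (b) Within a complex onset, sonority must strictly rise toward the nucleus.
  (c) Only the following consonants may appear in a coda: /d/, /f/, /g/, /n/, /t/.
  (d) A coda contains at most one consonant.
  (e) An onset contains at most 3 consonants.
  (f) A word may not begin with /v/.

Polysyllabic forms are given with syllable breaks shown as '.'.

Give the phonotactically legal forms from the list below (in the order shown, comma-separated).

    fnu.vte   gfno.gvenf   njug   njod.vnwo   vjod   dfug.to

njug, njod.vnwo, dfug.to

fnu.vte — violates constraint (b): syllable 2 onset /vt/: /v/ (fricative, 2) → /t/ (stop, 1) does not rise → phonotactically illegal
gfno.gvenf — violates constraint (d): syllable 2 coda /nf/ has 2 consonants (> 1) → phonotactically illegal
njug — σ1 onset /nj/ (3→5 rises), coda /g/ ok → phonotactically legal
njod.vnwo — σ1 onset /nj/ (3→5 rises), coda /d/ ok; σ2 onset /vnw/ (2→3→5 rises), coda /∅/ ok → phonotactically legal
vjod — violates constraint (f): word begins with /v/ → phonotactically illegal
dfug.to — σ1 onset /df/ (1→2 rises), coda /g/ ok; σ2 onset /t/, coda /∅/ ok → phonotactically legal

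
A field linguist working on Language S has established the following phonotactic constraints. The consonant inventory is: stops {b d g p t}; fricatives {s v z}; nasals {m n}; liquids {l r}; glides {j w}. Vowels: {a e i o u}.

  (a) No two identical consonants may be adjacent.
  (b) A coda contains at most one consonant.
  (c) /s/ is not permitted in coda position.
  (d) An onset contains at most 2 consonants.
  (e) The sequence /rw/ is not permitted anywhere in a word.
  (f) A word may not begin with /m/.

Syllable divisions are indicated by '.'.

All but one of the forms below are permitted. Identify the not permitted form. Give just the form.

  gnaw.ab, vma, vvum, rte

gnaw.ab — σ1 onset /gn/ (2C), coda /w/ ok; σ2 onset /∅/, coda /b/ ok → permitted
vma — σ1 onset /vm/ (2C), coda /∅/ ok → permitted
vvum — violates constraint (a): adjacent identical consonants /vv/ → not permitted
rte — σ1 onset /rt/ (2C), coda /∅/ ok → permitted

vvum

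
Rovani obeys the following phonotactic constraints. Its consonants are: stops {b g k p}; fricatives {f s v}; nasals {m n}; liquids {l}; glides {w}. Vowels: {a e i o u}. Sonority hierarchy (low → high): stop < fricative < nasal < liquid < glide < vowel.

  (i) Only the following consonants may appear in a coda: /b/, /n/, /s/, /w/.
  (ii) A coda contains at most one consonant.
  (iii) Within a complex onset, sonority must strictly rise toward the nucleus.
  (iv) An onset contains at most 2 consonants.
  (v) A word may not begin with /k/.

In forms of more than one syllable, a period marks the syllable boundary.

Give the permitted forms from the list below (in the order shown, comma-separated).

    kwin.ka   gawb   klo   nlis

nlis

kwin.ka — violates constraint (v): word begins with /k/ → not permitted
gawb — violates constraint (ii): syllable 1 coda /wb/ has 2 consonants (> 1) → not permitted
klo — violates constraint (v): word begins with /k/ → not permitted
nlis — σ1 onset /nl/ (3→4 rises), coda /s/ ok → permitted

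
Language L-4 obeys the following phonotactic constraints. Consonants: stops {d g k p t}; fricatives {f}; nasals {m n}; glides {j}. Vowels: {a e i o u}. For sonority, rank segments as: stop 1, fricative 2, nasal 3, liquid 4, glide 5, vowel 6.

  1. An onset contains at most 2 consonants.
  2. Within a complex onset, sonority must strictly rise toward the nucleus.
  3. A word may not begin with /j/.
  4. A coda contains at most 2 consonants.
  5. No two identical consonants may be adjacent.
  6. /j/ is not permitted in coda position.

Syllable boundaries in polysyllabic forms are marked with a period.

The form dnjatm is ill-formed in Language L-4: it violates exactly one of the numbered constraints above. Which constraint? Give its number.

1

dnjatm: syllable 1 onset /dnj/ has 3 consonants (> 2).
This is a violation of constraint 1: "An onset contains at most 2 consonants."
The remaining constraints (2, 3, 4, 5, 6) are satisfied.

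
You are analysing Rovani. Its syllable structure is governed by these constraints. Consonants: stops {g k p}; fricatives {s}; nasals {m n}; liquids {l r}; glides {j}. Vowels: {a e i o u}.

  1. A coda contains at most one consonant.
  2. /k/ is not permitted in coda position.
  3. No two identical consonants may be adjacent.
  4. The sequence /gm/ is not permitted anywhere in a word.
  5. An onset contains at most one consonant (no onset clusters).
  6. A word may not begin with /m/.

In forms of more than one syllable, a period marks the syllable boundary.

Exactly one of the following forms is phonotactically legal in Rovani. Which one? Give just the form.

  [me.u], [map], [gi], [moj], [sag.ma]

[me.u] — violates constraint 6: word begins with /m/ → phonotactically illegal
[map] — violates constraint 6: word begins with /m/ → phonotactically illegal
[gi] — σ1 onset /g/, coda /∅/ ok → phonotactically legal
[moj] — violates constraint 6: word begins with /m/ → phonotactically illegal
[sag.ma] — violates constraint 4: contains banned sequence /gm/ → phonotactically illegal

[gi]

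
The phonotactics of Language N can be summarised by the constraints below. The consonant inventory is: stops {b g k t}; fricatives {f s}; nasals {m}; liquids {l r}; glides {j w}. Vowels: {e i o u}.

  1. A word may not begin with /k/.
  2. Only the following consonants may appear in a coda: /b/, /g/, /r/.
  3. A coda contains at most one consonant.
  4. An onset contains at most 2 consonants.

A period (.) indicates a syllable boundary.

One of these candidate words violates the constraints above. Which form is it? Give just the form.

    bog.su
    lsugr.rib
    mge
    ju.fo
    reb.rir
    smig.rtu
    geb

bog.su — σ1 onset /b/, coda /g/ ok; σ2 onset /s/, coda /∅/ ok → licit
lsugr.rib — violates constraint 3: syllable 1 coda /gr/ has 2 consonants (> 1) → illicit
mge — σ1 onset /mg/ (2C), coda /∅/ ok → licit
ju.fo — σ1 onset /j/, coda /∅/ ok; σ2 onset /f/, coda /∅/ ok → licit
reb.rir — σ1 onset /r/, coda /b/ ok; σ2 onset /r/, coda /r/ ok → licit
smig.rtu — σ1 onset /sm/ (2C), coda /g/ ok; σ2 onset /rt/ (2C), coda /∅/ ok → licit
geb — σ1 onset /g/, coda /b/ ok → licit

lsugr.rib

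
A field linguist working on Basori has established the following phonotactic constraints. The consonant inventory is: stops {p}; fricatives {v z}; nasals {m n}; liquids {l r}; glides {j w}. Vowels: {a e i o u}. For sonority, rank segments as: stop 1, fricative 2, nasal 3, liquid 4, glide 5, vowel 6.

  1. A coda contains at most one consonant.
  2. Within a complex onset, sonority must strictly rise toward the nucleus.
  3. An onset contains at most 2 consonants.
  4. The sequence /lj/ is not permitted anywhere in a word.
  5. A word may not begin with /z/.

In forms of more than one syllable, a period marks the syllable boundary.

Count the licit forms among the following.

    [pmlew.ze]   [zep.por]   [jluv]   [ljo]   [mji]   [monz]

[pmlew.ze] — violates constraint 3: syllable 1 onset /pml/ has 3 consonants (> 2) → illicit
[zep.por] — violates constraint 5: word begins with /z/ → illicit
[jluv] — violates constraint 2: syllable 1 onset /jl/: /j/ (glide, 5) → /l/ (liquid, 4) does not rise → illicit
[ljo] — violates constraint 4: contains banned sequence /lj/ → illicit
[mji] — σ1 onset /mj/ (3→5 rises), coda /∅/ ok → licit
[monz] — violates constraint 1: syllable 1 coda /nz/ has 2 consonants (> 1) → illicit
Licit: [mji] → 1.

1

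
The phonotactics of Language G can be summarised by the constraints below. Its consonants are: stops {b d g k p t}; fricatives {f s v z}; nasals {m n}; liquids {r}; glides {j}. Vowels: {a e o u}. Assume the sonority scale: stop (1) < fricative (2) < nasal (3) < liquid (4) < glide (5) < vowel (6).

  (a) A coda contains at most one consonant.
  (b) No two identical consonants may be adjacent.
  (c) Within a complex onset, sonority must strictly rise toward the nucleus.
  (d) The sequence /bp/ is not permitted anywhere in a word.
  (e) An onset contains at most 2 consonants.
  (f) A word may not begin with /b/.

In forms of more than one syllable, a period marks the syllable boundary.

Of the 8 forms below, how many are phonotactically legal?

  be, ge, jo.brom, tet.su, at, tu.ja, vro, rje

7

be — violates constraint (f): word begins with /b/ → phonotactically illegal
ge — σ1 onset /g/, coda /∅/ ok → phonotactically legal
jo.brom — σ1 onset /j/, coda /∅/ ok; σ2 onset /br/ (1→4 rises), coda /m/ ok → phonotactically legal
tet.su — σ1 onset /t/, coda /t/ ok; σ2 onset /s/, coda /∅/ ok → phonotactically legal
at — σ1 onset /∅/, coda /t/ ok → phonotactically legal
tu.ja — σ1 onset /t/, coda /∅/ ok; σ2 onset /j/, coda /∅/ ok → phonotactically legal
vro — σ1 onset /vr/ (2→4 rises), coda /∅/ ok → phonotactically legal
rje — σ1 onset /rj/ (4→5 rises), coda /∅/ ok → phonotactically legal
Phonotactically legal: ge, jo.brom, tet.su, at, tu.ja, vro, rje → 7.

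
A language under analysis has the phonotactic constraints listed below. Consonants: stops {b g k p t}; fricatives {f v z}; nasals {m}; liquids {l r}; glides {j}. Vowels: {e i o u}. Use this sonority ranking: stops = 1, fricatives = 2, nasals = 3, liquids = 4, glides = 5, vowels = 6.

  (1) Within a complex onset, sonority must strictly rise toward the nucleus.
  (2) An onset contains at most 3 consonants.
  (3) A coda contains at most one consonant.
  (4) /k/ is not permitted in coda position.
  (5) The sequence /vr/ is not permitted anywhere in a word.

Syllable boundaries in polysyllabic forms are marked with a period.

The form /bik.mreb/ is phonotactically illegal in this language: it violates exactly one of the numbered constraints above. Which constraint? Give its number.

4

/bik.mreb/: syllable 1 coda contains /k/.
This is a violation of constraint 4: "/k/ is not permitted in coda position."
The remaining constraints (1, 2, 3, 5) are satisfied.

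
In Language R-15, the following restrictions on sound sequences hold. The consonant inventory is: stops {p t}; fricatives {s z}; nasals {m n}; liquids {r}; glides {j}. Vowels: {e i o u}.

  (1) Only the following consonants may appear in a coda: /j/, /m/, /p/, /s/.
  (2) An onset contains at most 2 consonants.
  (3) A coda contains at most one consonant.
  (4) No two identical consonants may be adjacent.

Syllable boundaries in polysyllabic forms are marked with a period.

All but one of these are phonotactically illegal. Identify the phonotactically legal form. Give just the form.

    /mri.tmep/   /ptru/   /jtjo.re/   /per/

/mri.tmep/ — σ1 onset /mr/ (2C), coda /∅/ ok; σ2 onset /tm/ (2C), coda /p/ ok → phonotactically legal
/ptru/ — violates constraint 2: syllable 1 onset /ptr/ has 3 consonants (> 2) → phonotactically illegal
/jtjo.re/ — violates constraint 2: syllable 1 onset /jtj/ has 3 consonants (> 2) → phonotactically illegal
/per/ — violates constraint 1: syllable 1 coda contains /r/, which is not a licensed coda consonant → phonotactically illegal

/mri.tmep/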